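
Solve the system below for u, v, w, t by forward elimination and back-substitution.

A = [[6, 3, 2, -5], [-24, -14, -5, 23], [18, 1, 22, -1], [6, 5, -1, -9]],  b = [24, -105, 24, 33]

(5, 0, -3, 0)

Forward elimination on [A|b]:
R2 <- R2 - (-4)*R1:  [  0  -2   3   3  -9 ]
R3 <- R3 - (3)*R1:  [   0   -8   16   14  -48 ]
R4 <- R4 - (1)*R1:  [  0   2  -3  -4   9 ]
R3 <- R3 - (4)*R2:  [   0    0    4    2  -12 ]
R4 <- R4 - (-1)*R2:  [  0   0   0  -1   0 ]
Row echelon form:
[ 6   3  2  -5  |   24 ]
[ 0  -2  3   3  |   -9 ]
[ 0   0  4   2  |  -12 ]
[ 0   0  0  -1  |    0 ]
Back-substitution:
t = (0) / -1 = 0
w = (-12 - (2)*(0)) / 4 = -3
v = (-9 - (3)*(-3) - (3)*(0)) / -2 = 0
u = (24 - (3)*(0) - (2)*(-3) - (-5)*(0)) / 6 = 5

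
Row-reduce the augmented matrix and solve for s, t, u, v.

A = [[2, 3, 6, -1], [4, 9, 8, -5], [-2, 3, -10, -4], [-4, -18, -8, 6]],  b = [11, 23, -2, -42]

Forward elimination on [A|b]:
R2 <- R2 - (2)*R1:  [  0   3  -4  -3   1 ]
R3 <- R3 - (-1)*R1:  [  0   6  -4  -5   9 ]
R4 <- R4 - (-2)*R1:  [   0  -12    4    4  -20 ]
R3 <- R3 - (2)*R2:  [ 0  0  4  1  7 ]
R4 <- R4 - (-4)*R2:  [   0    0  -12   -8  -16 ]
R4 <- R4 - (-3)*R3:  [  0   0   0  -5   5 ]
Row echelon form:
[ 2  3   6  -1  |  11 ]
[ 0  3  -4  -3  |   1 ]
[ 0  0   4   1  |   7 ]
[ 0  0   0  -5  |   5 ]
Back-substitution:
v = (5) / -5 = -1
u = (7 - (1)*(-1)) / 4 = 2
t = (1 - (-4)*(2) - (-3)*(-1)) / 3 = 2
s = (11 - (3)*(2) - (6)*(2) - (-1)*(-1)) / 2 = -4

(-4, 2, 2, -1)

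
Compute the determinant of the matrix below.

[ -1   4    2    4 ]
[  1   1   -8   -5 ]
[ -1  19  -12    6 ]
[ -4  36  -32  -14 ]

det(A) = 120

Forward elimination:
R2 <- R2 - (-1)*R1:  [  0   5  -6  -1 ]
R3 <- R3 - (1)*R1:  [   0   15  -14    2 ]
R4 <- R4 - (4)*R1:  [   0   20  -40  -30 ]
R3 <- R3 - (3)*R2:  [ 0  0  4  5 ]
R4 <- R4 - (4)*R2:  [   0    0  -16  -26 ]
R4 <- R4 - (-4)*R3:  [  0   0   0  -6 ]
Upper-triangular form:
[ -1  4   2   4 ]
[  0  5  -6  -1 ]
[  0  0   4   5 ]
[  0  0   0  -6 ]
det(A) = (-1)^0 * (-1) * (5) * (4) * (-6) = 120  (0 row swaps -> sign +1)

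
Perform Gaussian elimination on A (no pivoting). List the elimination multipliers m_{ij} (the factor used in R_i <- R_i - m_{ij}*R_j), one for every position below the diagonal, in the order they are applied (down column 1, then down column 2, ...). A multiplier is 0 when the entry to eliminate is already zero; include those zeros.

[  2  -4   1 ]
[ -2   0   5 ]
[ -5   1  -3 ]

Forward elimination:
R2 <- R2 - (-1)*R1:  [  0  -4   6 ]
R3 <- R3 - (-5/2)*R1:  [    0    -9  -1/2 ]
R3 <- R3 - (9/4)*R2:  [   0    0  -14 ]
Multipliers (in order of application): m_{21} = -1, m_{31} = -5/2, m_{32} = 9/4

multipliers: -1, -5/2, 9/4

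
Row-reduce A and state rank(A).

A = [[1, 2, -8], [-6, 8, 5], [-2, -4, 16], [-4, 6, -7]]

Row reduction:
R2 <- R2 - (-6)*R1:  [   0   20  -43 ]
R3 <- R3 - (-2)*R1:  [ 0  0  0 ]
R4 <- R4 - (-4)*R1:  [   0   14  -39 ]
R4 <- R4 - (7/10)*R2:  [      0       0  -89/10 ]
R3 <-> R4   (pivot in column 3 was zero)
[ 1   2      -8 ]
[ 0  20     -43 ]
[ 0   0  -89/10 ]
[ 0   0       0 ]
Row echelon form:
[ 1   2      -8 ]
[ 0  20     -43 ]
[ 0   0  -89/10 ]
[ 0   0       0 ]
Nonzero rows / pivot columns: 3

rank(A) = 3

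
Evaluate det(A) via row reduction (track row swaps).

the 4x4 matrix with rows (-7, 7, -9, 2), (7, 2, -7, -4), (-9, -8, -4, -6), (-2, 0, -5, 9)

Forward elimination:
R2 <- R2 - (-1)*R1:  [   0    9  -16   -2 ]
R3 <- R3 - (9/7)*R1:  [     0    -17   53/7  -60/7 ]
R4 <- R4 - (2/7)*R1:  [     0     -2  -17/7   59/7 ]
R3 <- R3 - (-17/9)*R2:  [        0         0  -1427/63   -778/63 ]
R4 <- R4 - (-2/9)*R2:  [       0        0  -377/63   503/63 ]
R4 <- R4 - (377/1427)*R3:  [          0           0           0  16049/1427 ]
Upper-triangular form:
[ -7  7        -9           2 ]
[  0  9       -16          -2 ]
[  0  0  -1427/63     -778/63 ]
[  0  0         0  16049/1427 ]
det(A) = (-1)^0 * (-7) * (9) * (-1427/63) * (16049/1427) = 16049  (0 row swaps -> sign +1)

det(A) = 16049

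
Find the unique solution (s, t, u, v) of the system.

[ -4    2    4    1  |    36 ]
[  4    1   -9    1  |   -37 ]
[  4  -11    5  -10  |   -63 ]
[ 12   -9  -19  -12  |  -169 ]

(-2, 5, 4, 2)

Forward elimination on [A|b]:
R2 <- R2 - (-1)*R1:  [  0   3  -5   2  -1 ]
R3 <- R3 - (-1)*R1:  [   0   -9    9   -9  -27 ]
R4 <- R4 - (-3)*R1:  [   0   -3   -7   -9  -61 ]
R3 <- R3 - (-3)*R2:  [   0    0   -6   -3  -30 ]
R4 <- R4 - (-1)*R2:  [   0    0  -12   -7  -62 ]
R4 <- R4 - (2)*R3:  [  0   0   0  -1  -2 ]
Row echelon form:
[ -4  2   4   1  |   36 ]
[  0  3  -5   2  |   -1 ]
[  0  0  -6  -3  |  -30 ]
[  0  0   0  -1  |   -2 ]
Back-substitution:
v = (-2) / -1 = 2
u = (-30 - (-3)*(2)) / -6 = 4
t = (-1 - (-5)*(4) - (2)*(2)) / 3 = 5
s = (36 - (2)*(5) - (4)*(4) - (1)*(2)) / -4 = -2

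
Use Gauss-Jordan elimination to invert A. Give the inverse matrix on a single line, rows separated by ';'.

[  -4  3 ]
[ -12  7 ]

inverse = [7/8 -3/8; 3/2 -1/2]

Gauss-Jordan on [A | I]:
R1 <- (1/-4)*R1:  [    1  -3/4  |  -1/4     0 ]
R2 <- R2 - (-12)*R1:  [  0  -2  |  -3   1 ]
R2 <- (1/-2)*R2:  [    0     1  |   3/2  -1/2 ]
R1 <- R1 - (-3/4)*R2:  [    1     0  |   7/8  -3/8 ]
Right block of [I | A^{-1}] is the inverse:
[ 7/8  -3/8 ]
[ 3/2  -1/2 ]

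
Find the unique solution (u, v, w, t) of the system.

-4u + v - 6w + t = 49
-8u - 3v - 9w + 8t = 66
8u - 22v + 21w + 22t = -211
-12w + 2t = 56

(-5, 1, -5, -2)

Forward elimination on [A|b]:
R2 <- R2 - (2)*R1:  [   0   -5    3    6  -32 ]
R3 <- R3 - (-2)*R1:  [    0   -20     9    24  -113 ]
R3 <- R3 - (4)*R2:  [  0   0  -3   0  15 ]
R4 <- R4 - (4)*R3:  [  0   0   0   2  -4 ]
Row echelon form:
[ -4   1  -6  1  |   49 ]
[  0  -5   3  6  |  -32 ]
[  0   0  -3  0  |   15 ]
[  0   0   0  2  |   -4 ]
Back-substitution:
t = (-4) / 2 = -2
w = (15) / -3 = -5
v = (-32 - (3)*(-5) - (6)*(-2)) / -5 = 1
u = (49 - (1)*(1) - (-6)*(-5) - (1)*(-2)) / -4 = -5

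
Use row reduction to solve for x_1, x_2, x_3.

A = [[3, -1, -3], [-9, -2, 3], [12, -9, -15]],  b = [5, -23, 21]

Forward elimination on [A|b]:
R2 <- R2 - (-3)*R1:  [  0  -5  -6  -8 ]
R3 <- R3 - (4)*R1:  [  0  -5  -3   1 ]
R3 <- R3 - (1)*R2:  [ 0  0  3  9 ]
Row echelon form:
[ 3  -1  -3  |   5 ]
[ 0  -5  -6  |  -8 ]
[ 0   0   3  |   9 ]
Back-substitution:
x_3 = (9) / 3 = 3
x_2 = (-8 - (-6)*(3)) / -5 = -2
x_1 = (5 - (-1)*(-2) - (-3)*(3)) / 3 = 4

(4, -2, 3)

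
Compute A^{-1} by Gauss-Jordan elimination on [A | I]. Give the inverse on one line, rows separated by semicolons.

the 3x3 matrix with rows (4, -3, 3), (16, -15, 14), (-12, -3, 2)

Gauss-Jordan on [A | I]:
R1 <- (1/4)*R1:  [    1  -3/4   3/4  |   1/4     0     0 ]
R2 <- R2 - (16)*R1:  [  0  -3   2  |  -4   1   0 ]
R3 <- R3 - (-12)*R1:  [   0  -12   11  |    3    0    1 ]
R2 <- (1/-3)*R2:  [    0     1  -2/3  |   4/3  -1/3     0 ]
R1 <- R1 - (-3/4)*R2:  [    1     0   1/4  |   5/4  -1/4     0 ]
R3 <- R3 - (-12)*R2:  [  0   0   3  |  19  -4   1 ]
R3 <- (1/3)*R3:  [    0     0     1  |  19/3  -4/3   1/3 ]
R1 <- R1 - (1/4)*R3:  [     1      0      0  |   -1/3   1/12  -1/12 ]
R2 <- R2 - (-2/3)*R3:  [     0      1      0  |   50/9  -11/9    2/9 ]
Right block of [I | A^{-1}] is the inverse:
[ -1/3   1/12  -1/12 ]
[ 50/9  -11/9    2/9 ]
[ 19/3   -4/3    1/3 ]

inverse = [-1/3 1/12 -1/12; 50/9 -11/9 2/9; 19/3 -4/3 1/3]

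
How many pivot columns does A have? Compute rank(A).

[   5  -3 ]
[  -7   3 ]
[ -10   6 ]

rank(A) = 2

Row reduction:
R2 <- R2 - (-7/5)*R1:  [    0  -6/5 ]
R3 <- R3 - (-2)*R1:  [ 0  0 ]
Row echelon form:
[ 5    -3 ]
[ 0  -6/5 ]
[ 0     0 ]
Nonzero rows / pivot columns: 2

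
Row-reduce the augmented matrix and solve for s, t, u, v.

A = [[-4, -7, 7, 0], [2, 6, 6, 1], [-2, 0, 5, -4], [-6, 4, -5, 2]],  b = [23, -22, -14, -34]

Forward elimination on [A|b]:
R2 <- R2 - (-1/2)*R1:  [     0    5/2   19/2      1  -21/2 ]
R3 <- R3 - (1/2)*R1:  [     0    7/2    3/2     -4  -51/2 ]
R4 <- R4 - (3/2)*R1:  [      0    29/2   -31/2       2  -137/2 ]
R3 <- R3 - (7/5)*R2:  [     0      0  -59/5  -27/5  -54/5 ]
R4 <- R4 - (29/5)*R2:  [      0       0  -353/5   -19/5   -38/5 ]
R4 <- R4 - (353/59)*R3:  [       0        0        0  1682/59  3364/59 ]
Row echelon form:
[ -4   -7      7        0  |       23 ]
[  0  5/2   19/2        1  |    -21/2 ]
[  0    0  -59/5    -27/5  |    -54/5 ]
[  0    0      0  1682/59  |  3364/59 ]
Back-substitution:
v = (3364/59) / (1682/59) = 2
u = (-54/5 - (-27/5)*(2)) / (-59/5) = 0
t = (-21/2 - (19/2)*(0) - (1)*(2)) / (5/2) = -5
s = (23 - (-7)*(-5) - (7)*(0)) / -4 = 3

(3, -5, 0, 2)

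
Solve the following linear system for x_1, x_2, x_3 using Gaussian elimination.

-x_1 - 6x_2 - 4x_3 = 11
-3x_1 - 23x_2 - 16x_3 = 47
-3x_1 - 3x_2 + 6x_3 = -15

(5, -2, -1)

Forward elimination on [A|b]:
R2 <- R2 - (3)*R1:  [  0  -5  -4  14 ]
R3 <- R3 - (3)*R1:  [   0   15   18  -48 ]
R3 <- R3 - (-3)*R2:  [  0   0   6  -6 ]
Row echelon form:
[ -1  -6  -4  |  11 ]
[  0  -5  -4  |  14 ]
[  0   0   6  |  -6 ]
Back-substitution:
x_3 = (-6) / 6 = -1
x_2 = (14 - (-4)*(-1)) / -5 = -2
x_1 = (11 - (-6)*(-2) - (-4)*(-1)) / -1 = 5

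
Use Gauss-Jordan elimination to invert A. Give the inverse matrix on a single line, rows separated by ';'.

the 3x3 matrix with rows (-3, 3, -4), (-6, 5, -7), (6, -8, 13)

Gauss-Jordan on [A | I]:
R1 <- (1/-3)*R1:  [    1    -1   4/3  |  -1/3     0     0 ]
R2 <- R2 - (-6)*R1:  [  0  -1   1  |  -2   1   0 ]
R3 <- R3 - (6)*R1:  [  0  -2   5  |   2   0   1 ]
R2 <- (1/-1)*R2:  [  0   1  -1  |   2  -1   0 ]
R1 <- R1 - (-1)*R2:  [   1    0  1/3  |  5/3   -1    0 ]
R3 <- R3 - (-2)*R2:  [  0   0   3  |   6  -2   1 ]
R3 <- (1/3)*R3:  [    0     0     1  |     2  -2/3   1/3 ]
R1 <- R1 - (1/3)*R3:  [    1     0     0  |     1  -7/9  -1/9 ]
R2 <- R2 - (-1)*R3:  [    0     1     0  |     4  -5/3   1/3 ]
Right block of [I | A^{-1}] is the inverse:
[ 1  -7/9  -1/9 ]
[ 4  -5/3   1/3 ]
[ 2  -2/3   1/3 ]

inverse = [1 -7/9 -1/9; 4 -5/3 1/3; 2 -2/3 1/3]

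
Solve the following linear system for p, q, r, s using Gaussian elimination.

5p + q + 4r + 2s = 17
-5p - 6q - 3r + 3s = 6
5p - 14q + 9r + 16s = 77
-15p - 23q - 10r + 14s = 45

Forward elimination on [A|b]:
R2 <- R2 - (-1)*R1:  [  0  -5   1   5  23 ]
R3 <- R3 - (1)*R1:  [   0  -15    5   14   60 ]
R4 <- R4 - (-3)*R1:  [   0  -20    2   20   96 ]
R3 <- R3 - (3)*R2:  [  0   0   2  -1  -9 ]
R4 <- R4 - (4)*R2:  [  0   0  -2   0   4 ]
R4 <- R4 - (-1)*R3:  [  0   0   0  -1  -5 ]
Row echelon form:
[ 5   1  4   2  |  17 ]
[ 0  -5  1   5  |  23 ]
[ 0   0  2  -1  |  -9 ]
[ 0   0  0  -1  |  -5 ]
Back-substitution:
s = (-5) / -1 = 5
r = (-9 - (-1)*(5)) / 2 = -2
q = (23 - (1)*(-2) - (5)*(5)) / -5 = 0
p = (17 - (1)*(0) - (4)*(-2) - (2)*(5)) / 5 = 3

(3, 0, -2, 5)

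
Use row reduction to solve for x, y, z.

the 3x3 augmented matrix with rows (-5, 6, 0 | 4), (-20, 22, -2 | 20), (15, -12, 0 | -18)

(-2, -1, -1)

Forward elimination on [A|b]:
R2 <- R2 - (4)*R1:  [  0  -2  -2   4 ]
R3 <- R3 - (-3)*R1:  [  0   6   0  -6 ]
R3 <- R3 - (-3)*R2:  [  0   0  -6   6 ]
Row echelon form:
[ -5   6   0  |  4 ]
[  0  -2  -2  |  4 ]
[  0   0  -6  |  6 ]
Back-substitution:
z = (6) / -6 = -1
y = (4 - (-2)*(-1)) / -2 = -1
x = (4 - (6)*(-1)) / -5 = -2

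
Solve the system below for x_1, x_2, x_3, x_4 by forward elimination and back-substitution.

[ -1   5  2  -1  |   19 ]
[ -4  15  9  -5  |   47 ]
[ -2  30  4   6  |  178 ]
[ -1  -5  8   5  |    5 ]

(3, 5, 1, 5)

Forward elimination on [A|b]:
R2 <- R2 - (4)*R1:  [   0   -5    1   -1  -29 ]
R3 <- R3 - (2)*R1:  [   0   20    0    8  140 ]
R4 <- R4 - (1)*R1:  [   0  -10    6    6  -14 ]
R3 <- R3 - (-4)*R2:  [  0   0   4   4  24 ]
R4 <- R4 - (2)*R2:  [  0   0   4   8  44 ]
R4 <- R4 - (1)*R3:  [  0   0   0   4  20 ]
Row echelon form:
[ -1   5  2  -1  |   19 ]
[  0  -5  1  -1  |  -29 ]
[  0   0  4   4  |   24 ]
[  0   0  0   4  |   20 ]
Back-substitution:
x_4 = (20) / 4 = 5
x_3 = (24 - (4)*(5)) / 4 = 1
x_2 = (-29 - (1)*(1) - (-1)*(5)) / -5 = 5
x_1 = (19 - (5)*(5) - (2)*(1) - (-1)*(5)) / -1 = 3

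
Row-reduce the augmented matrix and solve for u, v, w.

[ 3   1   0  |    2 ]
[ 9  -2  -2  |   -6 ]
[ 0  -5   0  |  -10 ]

(0, 2, 1)

Forward elimination on [A|b]:
R2 <- R2 - (3)*R1:  [   0   -5   -2  -12 ]
R3 <- R3 - (1)*R2:  [ 0  0  2  2 ]
Row echelon form:
[ 3   1   0  |    2 ]
[ 0  -5  -2  |  -12 ]
[ 0   0   2  |    2 ]
Back-substitution:
w = (2) / 2 = 1
v = (-12 - (-2)*(1)) / -5 = 2
u = (2 - (1)*(2)) / 3 = 0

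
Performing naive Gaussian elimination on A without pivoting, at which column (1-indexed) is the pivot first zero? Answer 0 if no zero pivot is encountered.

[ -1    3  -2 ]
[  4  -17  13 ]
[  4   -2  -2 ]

Naive forward elimination:
R2 <- R2 - (-4)*R1:  [  0  -5   5 ]
R3 <- R3 - (-4)*R1:  [   0   10  -10 ]
R3 <- R3 - (-2)*R2:  [ 0  0  0 ]
Matrix at this point:
[ -1   3  -2 ]
[  0  -5   5 ]
[  0   0   0 ]
Pivot entry (3,3) in the last row is zero and there are no rows below to swap with -> zero pivot in column 3 (A is singular).

first zero-pivot column = 3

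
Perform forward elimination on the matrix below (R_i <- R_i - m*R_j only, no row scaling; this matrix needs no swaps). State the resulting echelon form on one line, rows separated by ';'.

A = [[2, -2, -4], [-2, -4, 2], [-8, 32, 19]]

Forward elimination:
R2 <- R2 - (-1)*R1:  [  0  -6  -2 ]
R3 <- R3 - (-4)*R1:  [  0  24   3 ]
R3 <- R3 - (-4)*R2:  [  0   0  -5 ]
Row echelon form:
[ 2  -2  -4 ]
[ 0  -6  -2 ]
[ 0   0  -5 ]

REF = [2 -2 -4; 0 -6 -2; 0 0 -5]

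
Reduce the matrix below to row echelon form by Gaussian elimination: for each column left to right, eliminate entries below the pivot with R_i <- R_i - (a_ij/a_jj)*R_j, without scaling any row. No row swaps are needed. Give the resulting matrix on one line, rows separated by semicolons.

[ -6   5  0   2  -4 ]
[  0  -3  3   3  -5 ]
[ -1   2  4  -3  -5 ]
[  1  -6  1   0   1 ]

Forward elimination:
R3 <- R3 - (1/6)*R1:  [     0    7/6      4  -10/3  -13/3 ]
R4 <- R4 - (-1/6)*R1:  [     0  -31/6      1    1/3    1/3 ]
R3 <- R3 - (-7/18)*R2:  [       0        0     31/6    -13/6  -113/18 ]
R4 <- R4 - (31/18)*R2:  [      0       0   -25/6   -29/6  161/18 ]
R4 <- R4 - (-25/31)*R3:  [       0        0        0  -204/31   361/93 ]
Row echelon form:
[ -6   5     0        2       -4 ]
[  0  -3     3        3       -5 ]
[  0   0  31/6    -13/6  -113/18 ]
[  0   0     0  -204/31   361/93 ]

REF = [-6 5 0 2 -4; 0 -3 3 3 -5; 0 0 31/6 -13/6 -113/18; 0 0 0 -204/31 361/93]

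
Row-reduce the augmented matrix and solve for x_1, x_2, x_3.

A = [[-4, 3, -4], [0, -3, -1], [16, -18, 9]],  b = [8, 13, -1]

(-4, -4, -1)

Forward elimination on [A|b]:
R3 <- R3 - (-4)*R1:  [  0  -6  -7  31 ]
R3 <- R3 - (2)*R2:  [  0   0  -5   5 ]
Row echelon form:
[ -4   3  -4  |   8 ]
[  0  -3  -1  |  13 ]
[  0   0  -5  |   5 ]
Back-substitution:
x_3 = (5) / -5 = -1
x_2 = (13 - (-1)*(-1)) / -3 = -4
x_1 = (8 - (3)*(-4) - (-4)*(-1)) / -4 = -4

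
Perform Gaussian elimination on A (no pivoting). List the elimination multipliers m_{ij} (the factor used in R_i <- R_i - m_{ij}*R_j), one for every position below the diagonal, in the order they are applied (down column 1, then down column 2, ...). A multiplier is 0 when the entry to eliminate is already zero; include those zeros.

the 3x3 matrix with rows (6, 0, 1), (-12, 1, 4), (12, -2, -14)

multipliers: -2, 2, -2

Forward elimination:
R2 <- R2 - (-2)*R1:  [ 0  1  6 ]
R3 <- R3 - (2)*R1:  [   0   -2  -16 ]
R3 <- R3 - (-2)*R2:  [  0   0  -4 ]
Multipliers (in order of application): m_{21} = -2, m_{31} = 2, m_{32} = -2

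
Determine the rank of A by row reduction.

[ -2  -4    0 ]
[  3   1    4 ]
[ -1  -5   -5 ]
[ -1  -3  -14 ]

rank(A) = 3

Row reduction:
R2 <- R2 - (-3/2)*R1:  [  0  -5   4 ]
R3 <- R3 - (1/2)*R1:  [  0  -3  -5 ]
R4 <- R4 - (1/2)*R1:  [   0   -1  -14 ]
R3 <- R3 - (3/5)*R2:  [     0      0  -37/5 ]
R4 <- R4 - (1/5)*R2:  [     0      0  -74/5 ]
R4 <- R4 - (2)*R3:  [ 0  0  0 ]
Row echelon form:
[ -2  -4      0 ]
[  0  -5      4 ]
[  0   0  -37/5 ]
[  0   0      0 ]
Nonzero rows / pivot columns: 3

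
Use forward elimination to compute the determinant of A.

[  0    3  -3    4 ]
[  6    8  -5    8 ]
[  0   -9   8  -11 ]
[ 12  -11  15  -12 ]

det(A) = 108

Forward elimination:
R1 <-> R2   (pivot in column 1 was zero)
[  6    8  -5    8 ]
[  0    3  -3    4 ]
[  0   -9   8  -11 ]
[ 12  -11  15  -12 ]
R4 <- R4 - (2)*R1:  [   0  -27   25  -28 ]
R3 <- R3 - (-3)*R2:  [  0   0  -1   1 ]
R4 <- R4 - (-9)*R2:  [  0   0  -2   8 ]
R4 <- R4 - (2)*R3:  [ 0  0  0  6 ]
Upper-triangular form:
[ 6  8  -5  8 ]
[ 0  3  -3  4 ]
[ 0  0  -1  1 ]
[ 0  0   0  6 ]
det(A) = (-1)^1 * (6) * (3) * (-1) * (6) = 108  (1 row swap -> sign -1)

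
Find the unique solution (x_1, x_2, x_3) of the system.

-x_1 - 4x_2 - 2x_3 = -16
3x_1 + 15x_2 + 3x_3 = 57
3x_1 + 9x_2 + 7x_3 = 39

Forward elimination on [A|b]:
R2 <- R2 - (-3)*R1:  [  0   3  -3   9 ]
R3 <- R3 - (-3)*R1:  [  0  -3   1  -9 ]
R3 <- R3 - (-1)*R2:  [  0   0  -2   0 ]
Row echelon form:
[ -1  -4  -2  |  -16 ]
[  0   3  -3  |    9 ]
[  0   0  -2  |    0 ]
Back-substitution:
x_3 = (0) / -2 = 0
x_2 = (9 - (-3)*(0)) / 3 = 3
x_1 = (-16 - (-4)*(3) - (-2)*(0)) / -1 = 4

(4, 3, 0)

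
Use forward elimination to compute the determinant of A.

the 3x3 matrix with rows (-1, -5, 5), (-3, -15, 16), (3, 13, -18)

Forward elimination:
R2 <- R2 - (3)*R1:  [ 0  0  1 ]
R3 <- R3 - (-3)*R1:  [  0  -2  -3 ]
R2 <-> R3   (pivot in column 2 was zero)
[ -1  -5   5 ]
[  0  -2  -3 ]
[  0   0   1 ]
Upper-triangular form:
[ -1  -5   5 ]
[  0  -2  -3 ]
[  0   0   1 ]
det(A) = (-1)^1 * (-1) * (-2) * (1) = -2  (1 row swap -> sign -1)

det(A) = -2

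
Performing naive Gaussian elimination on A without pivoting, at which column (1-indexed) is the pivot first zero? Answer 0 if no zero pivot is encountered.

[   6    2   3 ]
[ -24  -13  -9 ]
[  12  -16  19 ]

first zero-pivot column = 0

Naive forward elimination:
R2 <- R2 - (-4)*R1:  [  0  -5   3 ]
R3 <- R3 - (2)*R1:  [   0  -20   13 ]
R3 <- R3 - (4)*R2:  [ 0  0  1 ]
All pivots nonzero; naive elimination completes without hitting a zero pivot.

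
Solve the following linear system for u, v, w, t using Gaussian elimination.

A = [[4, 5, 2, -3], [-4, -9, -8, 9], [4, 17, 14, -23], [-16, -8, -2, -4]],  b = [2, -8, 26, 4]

Forward elimination on [A|b]:
R2 <- R2 - (-1)*R1:  [  0  -4  -6   6  -6 ]
R3 <- R3 - (1)*R1:  [   0   12   12  -20   24 ]
R4 <- R4 - (-4)*R1:  [   0   12    6  -16   12 ]
R3 <- R3 - (-3)*R2:  [  0   0  -6  -2   6 ]
R4 <- R4 - (-3)*R2:  [   0    0  -12    2   -6 ]
R4 <- R4 - (2)*R3:  [   0    0    0    6  -18 ]
Row echelon form:
[ 4   5   2  -3  |    2 ]
[ 0  -4  -6   6  |   -6 ]
[ 0   0  -6  -2  |    6 ]
[ 0   0   0   6  |  -18 ]
Back-substitution:
t = (-18) / 6 = -3
w = (6 - (-2)*(-3)) / -6 = 0
v = (-6 - (-6)*(0) - (6)*(-3)) / -4 = -3
u = (2 - (5)*(-3) - (2)*(0) - (-3)*(-3)) / 4 = 2

(2, -3, 0, -3)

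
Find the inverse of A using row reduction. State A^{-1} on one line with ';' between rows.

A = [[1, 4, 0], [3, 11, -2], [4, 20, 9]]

inverse = [-139 36 8; 35 -9 -2; -16 4 1]

Gauss-Jordan on [A | I]:
R2 <- R2 - (3)*R1:  [  0  -1  -2  |  -3   1   0 ]
R3 <- R3 - (4)*R1:  [  0   4   9  |  -4   0   1 ]
R2 <- (1/-1)*R2:  [  0   1   2  |   3  -1   0 ]
R1 <- R1 - (4)*R2:  [   1    0   -8  |  -11    4    0 ]
R3 <- R3 - (4)*R2:  [   0    0    1  |  -16    4    1 ]
R1 <- R1 - (-8)*R3:  [    1     0     0  |  -139    36     8 ]
R2 <- R2 - (2)*R3:  [  0   1   0  |  35  -9  -2 ]
Right block of [I | A^{-1}] is the inverse:
[ -139  36   8 ]
[   35  -9  -2 ]
[  -16   4   1 ]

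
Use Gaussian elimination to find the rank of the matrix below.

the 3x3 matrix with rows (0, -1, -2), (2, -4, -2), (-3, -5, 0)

rank(A) = 3

Row reduction:
R1 <-> R2   (pivot in column 1 was zero)
[  2  -4  -2 ]
[  0  -1  -2 ]
[ -3  -5   0 ]
R3 <- R3 - (-3/2)*R1:  [   0  -11   -3 ]
R3 <- R3 - (11)*R2:  [  0   0  19 ]
Row echelon form:
[ 2  -4  -2 ]
[ 0  -1  -2 ]
[ 0   0  19 ]
Nonzero rows / pivot columns: 3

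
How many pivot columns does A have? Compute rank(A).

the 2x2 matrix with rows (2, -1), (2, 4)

rank(A) = 2

Row reduction:
R2 <- R2 - (1)*R1:  [ 0  5 ]
Row echelon form:
[ 2  -1 ]
[ 0   5 ]
Nonzero rows / pivot columns: 2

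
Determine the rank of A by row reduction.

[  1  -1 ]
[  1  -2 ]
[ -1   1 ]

Row reduction:
R2 <- R2 - (1)*R1:  [  0  -1 ]
R3 <- R3 - (-1)*R1:  [ 0  0 ]
Row echelon form:
[ 1  -1 ]
[ 0  -1 ]
[ 0   0 ]
Nonzero rows / pivot columns: 2

rank(A) = 2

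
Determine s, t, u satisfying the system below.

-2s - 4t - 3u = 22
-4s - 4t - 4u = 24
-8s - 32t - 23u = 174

Forward elimination on [A|b]:
R2 <- R2 - (2)*R1:  [   0    4    2  -20 ]
R3 <- R3 - (4)*R1:  [   0  -16  -11   86 ]
R3 <- R3 - (-4)*R2:  [  0   0  -3   6 ]
Row echelon form:
[ -2  -4  -3  |   22 ]
[  0   4   2  |  -20 ]
[  0   0  -3  |    6 ]
Back-substitution:
u = (6) / -3 = -2
t = (-20 - (2)*(-2)) / 4 = -4
s = (22 - (-4)*(-4) - (-3)*(-2)) / -2 = 0

(0, -4, -2)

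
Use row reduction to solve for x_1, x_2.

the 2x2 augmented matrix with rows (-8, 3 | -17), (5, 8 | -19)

Forward elimination on [A|b]:
R2 <- R2 - (-5/8)*R1:  [      0    79/8  -237/8 ]
Row echelon form:
[ -8     3  |     -17 ]
[  0  79/8  |  -237/8 ]
Back-substitution:
x_2 = (-237/8) / (79/8) = -3
x_1 = (-17 - (3)*(-3)) / -8 = 1

(1, -3)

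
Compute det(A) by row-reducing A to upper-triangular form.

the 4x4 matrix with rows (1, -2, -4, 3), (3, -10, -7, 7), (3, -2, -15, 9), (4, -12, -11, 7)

Forward elimination:
R2 <- R2 - (3)*R1:  [  0  -4   5  -2 ]
R3 <- R3 - (3)*R1:  [  0   4  -3   0 ]
R4 <- R4 - (4)*R1:  [  0  -4   5  -5 ]
R3 <- R3 - (-1)*R2:  [  0   0   2  -2 ]
R4 <- R4 - (1)*R2:  [  0   0   0  -3 ]
Upper-triangular form:
[ 1  -2  -4   3 ]
[ 0  -4   5  -2 ]
[ 0   0   2  -2 ]
[ 0   0   0  -3 ]
det(A) = (-1)^0 * (1) * (-4) * (2) * (-3) = 24  (0 row swaps -> sign +1)

det(A) = 24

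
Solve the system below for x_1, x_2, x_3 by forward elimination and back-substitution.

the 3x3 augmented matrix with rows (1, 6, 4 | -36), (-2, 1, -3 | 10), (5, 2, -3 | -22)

(-4, -4, -2)

Forward elimination on [A|b]:
R2 <- R2 - (-2)*R1:  [   0   13    5  -62 ]
R3 <- R3 - (5)*R1:  [   0  -28  -23  158 ]
R3 <- R3 - (-28/13)*R2:  [       0        0  -159/13   318/13 ]
Row echelon form:
[ 1   6        4  |     -36 ]
[ 0  13        5  |     -62 ]
[ 0   0  -159/13  |  318/13 ]
Back-substitution:
x_3 = (318/13) / (-159/13) = -2
x_2 = (-62 - (5)*(-2)) / 13 = -4
x_1 = (-36 - (6)*(-4) - (4)*(-2)) / 1 = -4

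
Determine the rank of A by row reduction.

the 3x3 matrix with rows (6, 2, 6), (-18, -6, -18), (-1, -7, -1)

rank(A) = 2

Row reduction:
R2 <- R2 - (-3)*R1:  [ 0  0  0 ]
R3 <- R3 - (-1/6)*R1:  [     0  -20/3      0 ]
R2 <-> R3   (pivot in column 2 was zero)
[ 6      2  6 ]
[ 0  -20/3  0 ]
[ 0      0  0 ]
Row echelon form:
[ 6      2  6 ]
[ 0  -20/3  0 ]
[ 0      0  0 ]
Nonzero rows / pivot columns: 2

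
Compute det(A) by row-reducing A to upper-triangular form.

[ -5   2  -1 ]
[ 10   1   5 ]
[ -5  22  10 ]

Forward elimination:
R2 <- R2 - (-2)*R1:  [ 0  5  3 ]
R3 <- R3 - (1)*R1:  [  0  20  11 ]
R3 <- R3 - (4)*R2:  [  0   0  -1 ]
Upper-triangular form:
[ -5  2  -1 ]
[  0  5   3 ]
[  0  0  -1 ]
det(A) = (-1)^0 * (-5) * (5) * (-1) = 25  (0 row swaps -> sign +1)

det(A) = 25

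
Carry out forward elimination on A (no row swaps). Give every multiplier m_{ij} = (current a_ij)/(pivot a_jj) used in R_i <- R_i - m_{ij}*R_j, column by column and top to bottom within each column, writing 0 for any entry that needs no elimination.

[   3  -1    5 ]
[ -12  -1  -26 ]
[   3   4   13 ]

Forward elimination:
R2 <- R2 - (-4)*R1:  [  0  -5  -6 ]
R3 <- R3 - (1)*R1:  [ 0  5  8 ]
R3 <- R3 - (-1)*R2:  [ 0  0  2 ]
Multipliers (in order of application): m_{21} = -4, m_{31} = 1, m_{32} = -1

multipliers: -4, 1, -1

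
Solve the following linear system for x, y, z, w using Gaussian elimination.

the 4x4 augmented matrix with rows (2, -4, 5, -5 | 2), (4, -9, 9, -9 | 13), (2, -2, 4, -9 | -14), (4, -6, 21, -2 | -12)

(1, -5, -2, 2)

Forward elimination on [A|b]:
R2 <- R2 - (2)*R1:  [  0  -1  -1   1   9 ]
R3 <- R3 - (1)*R1:  [   0    2   -1   -4  -16 ]
R4 <- R4 - (2)*R1:  [   0    2   11    8  -16 ]
R3 <- R3 - (-2)*R2:  [  0   0  -3  -2   2 ]
R4 <- R4 - (-2)*R2:  [  0   0   9  10   2 ]
R4 <- R4 - (-3)*R3:  [ 0  0  0  4  8 ]
Row echelon form:
[ 2  -4   5  -5  |  2 ]
[ 0  -1  -1   1  |  9 ]
[ 0   0  -3  -2  |  2 ]
[ 0   0   0   4  |  8 ]
Back-substitution:
w = (8) / 4 = 2
z = (2 - (-2)*(2)) / -3 = -2
y = (9 - (-1)*(-2) - (1)*(2)) / -1 = -5
x = (2 - (-4)*(-5) - (5)*(-2) - (-5)*(2)) / 2 = 1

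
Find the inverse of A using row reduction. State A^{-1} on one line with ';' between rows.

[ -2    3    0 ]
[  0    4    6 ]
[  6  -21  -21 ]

inverse = [7/4 21/8 3/4; 3/2 7/4 1/2; -1 -1 -1/3]

Gauss-Jordan on [A | I]:
R1 <- (1/-2)*R1:  [    1  -3/2     0  |  -1/2     0     0 ]
R3 <- R3 - (6)*R1:  [   0  -12  -21  |    3    0    1 ]
R2 <- (1/4)*R2:  [   0    1  3/2  |    0  1/4    0 ]
R1 <- R1 - (-3/2)*R2:  [    1     0   9/4  |  -1/2   3/8     0 ]
R3 <- R3 - (-12)*R2:  [  0   0  -3  |   3   3   1 ]
R3 <- (1/-3)*R3:  [    0     0     1  |    -1    -1  -1/3 ]
R1 <- R1 - (9/4)*R3:  [    1     0     0  |   7/4  21/8   3/4 ]
R2 <- R2 - (3/2)*R3:  [   0    1    0  |  3/2  7/4  1/2 ]
Right block of [I | A^{-1}] is the inverse:
[ 7/4  21/8   3/4 ]
[ 3/2   7/4   1/2 ]
[  -1    -1  -1/3 ]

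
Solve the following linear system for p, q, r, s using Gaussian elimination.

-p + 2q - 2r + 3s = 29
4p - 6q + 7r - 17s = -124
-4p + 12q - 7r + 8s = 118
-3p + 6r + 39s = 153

Forward elimination on [A|b]:
R2 <- R2 - (-4)*R1:  [  0   2  -1  -5  -8 ]
R3 <- R3 - (4)*R1:  [  0   4   1  -4   2 ]
R4 <- R4 - (3)*R1:  [  0  -6  12  30  66 ]
R3 <- R3 - (2)*R2:  [  0   0   3   6  18 ]
R4 <- R4 - (-3)*R2:  [  0   0   9  15  42 ]
R4 <- R4 - (3)*R3:  [   0    0    0   -3  -12 ]
Row echelon form:
[ -1  2  -2   3  |   29 ]
[  0  2  -1  -5  |   -8 ]
[  0  0   3   6  |   18 ]
[  0  0   0  -3  |  -12 ]
Back-substitution:
s = (-12) / -3 = 4
r = (18 - (6)*(4)) / 3 = -2
q = (-8 - (-1)*(-2) - (-5)*(4)) / 2 = 5
p = (29 - (2)*(5) - (-2)*(-2) - (3)*(4)) / -1 = -3

(-3, 5, -2, 4)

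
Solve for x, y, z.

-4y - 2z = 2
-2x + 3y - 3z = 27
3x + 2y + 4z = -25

(-3, 2, -5)

Forward elimination on [A|b]:
R1 <-> R2   (pivot in column 1 was zero)
[ -2   3  -3   27 ]
[  0  -4  -2    2 ]
[  3   2   4  -25 ]
R3 <- R3 - (-3/2)*R1:  [    0  13/2  -1/2  31/2 ]
R3 <- R3 - (-13/8)*R2:  [     0      0  -15/4   75/4 ]
Row echelon form:
[ -2   3     -3  |    27 ]
[  0  -4     -2  |     2 ]
[  0   0  -15/4  |  75/4 ]
Back-substitution:
z = (75/4) / (-15/4) = -5
y = (2 - (-2)*(-5)) / -4 = 2
x = (27 - (3)*(2) - (-3)*(-5)) / -2 = -3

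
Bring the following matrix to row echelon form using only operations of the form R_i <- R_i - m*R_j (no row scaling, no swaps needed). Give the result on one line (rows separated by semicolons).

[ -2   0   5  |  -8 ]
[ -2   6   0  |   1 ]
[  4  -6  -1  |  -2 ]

Forward elimination:
R2 <- R2 - (1)*R1:  [  0   6  -5   9 ]
R3 <- R3 - (-2)*R1:  [   0   -6    9  -18 ]
R3 <- R3 - (-1)*R2:  [  0   0   4  -9 ]
Row echelon form:
[ -2  0   5  |  -8 ]
[  0  6  -5  |   9 ]
[  0  0   4  |  -9 ]

REF = [-2 0 5 -8; 0 6 -5 9; 0 0 4 -9]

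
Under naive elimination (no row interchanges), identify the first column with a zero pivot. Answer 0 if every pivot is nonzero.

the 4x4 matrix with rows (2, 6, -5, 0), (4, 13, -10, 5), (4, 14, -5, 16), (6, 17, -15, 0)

first zero-pivot column = 0

Naive forward elimination:
R2 <- R2 - (2)*R1:  [ 0  1  0  5 ]
R3 <- R3 - (2)*R1:  [  0   2   5  16 ]
R4 <- R4 - (3)*R1:  [  0  -1   0   0 ]
R3 <- R3 - (2)*R2:  [ 0  0  5  6 ]
R4 <- R4 - (-1)*R2:  [ 0  0  0  5 ]
All pivots nonzero; naive elimination completes without hitting a zero pivot.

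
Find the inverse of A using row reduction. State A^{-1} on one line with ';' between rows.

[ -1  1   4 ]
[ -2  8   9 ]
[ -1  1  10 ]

inverse = [-71/36 1/6 23/36; -11/36 1/6 -1/36; -1/6 0 1/6]

Gauss-Jordan on [A | I]:
R1 <- (1/-1)*R1:  [  1  -1  -4  |  -1   0   0 ]
R2 <- R2 - (-2)*R1:  [  0   6   1  |  -2   1   0 ]
R3 <- R3 - (-1)*R1:  [  0   0   6  |  -1   0   1 ]
R2 <- (1/6)*R2:  [    0     1   1/6  |  -1/3   1/6     0 ]
R1 <- R1 - (-1)*R2:  [     1      0  -23/6  |   -4/3    1/6      0 ]
R3 <- (1/6)*R3:  [    0     0     1  |  -1/6     0   1/6 ]
R1 <- R1 - (-23/6)*R3:  [      1       0       0  |  -71/36     1/6   23/36 ]
R2 <- R2 - (1/6)*R3:  [      0       1       0  |  -11/36     1/6   -1/36 ]
Right block of [I | A^{-1}] is the inverse:
[ -71/36  1/6  23/36 ]
[ -11/36  1/6  -1/36 ]
[   -1/6    0    1/6 ]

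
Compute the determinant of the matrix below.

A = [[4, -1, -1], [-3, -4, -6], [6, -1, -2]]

Forward elimination:
R2 <- R2 - (-3/4)*R1:  [     0  -19/4  -27/4 ]
R3 <- R3 - (3/2)*R1:  [    0   1/2  -1/2 ]
R3 <- R3 - (-2/19)*R2:  [      0       0  -23/19 ]
Upper-triangular form:
[ 4     -1      -1 ]
[ 0  -19/4   -27/4 ]
[ 0      0  -23/19 ]
det(A) = (-1)^0 * (4) * (-19/4) * (-23/19) = 23  (0 row swaps -> sign +1)

det(A) = 23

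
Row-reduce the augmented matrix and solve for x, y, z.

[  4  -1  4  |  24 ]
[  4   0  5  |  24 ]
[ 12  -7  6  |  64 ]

(1, -4, 4)

Forward elimination on [A|b]:
R2 <- R2 - (1)*R1:  [ 0  1  1  0 ]
R3 <- R3 - (3)*R1:  [  0  -4  -6  -8 ]
R3 <- R3 - (-4)*R2:  [  0   0  -2  -8 ]
Row echelon form:
[ 4  -1   4  |  24 ]
[ 0   1   1  |   0 ]
[ 0   0  -2  |  -8 ]
Back-substitution:
z = (-8) / -2 = 4
y = (0 - (1)*(4)) / 1 = -4
x = (24 - (-1)*(-4) - (4)*(4)) / 4 = 1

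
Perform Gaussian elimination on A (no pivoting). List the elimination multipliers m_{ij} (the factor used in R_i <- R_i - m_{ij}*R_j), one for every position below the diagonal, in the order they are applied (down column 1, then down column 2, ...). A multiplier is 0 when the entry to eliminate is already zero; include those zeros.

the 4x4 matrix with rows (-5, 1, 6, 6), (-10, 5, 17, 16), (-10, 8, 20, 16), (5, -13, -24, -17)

multipliers: 2, 2, -1, 2, -4, -1

Forward elimination:
R2 <- R2 - (2)*R1:  [ 0  3  5  4 ]
R3 <- R3 - (2)*R1:  [ 0  6  8  4 ]
R4 <- R4 - (-1)*R1:  [   0  -12  -18  -11 ]
R3 <- R3 - (2)*R2:  [  0   0  -2  -4 ]
R4 <- R4 - (-4)*R2:  [ 0  0  2  5 ]
R4 <- R4 - (-1)*R3:  [ 0  0  0  1 ]
Multipliers (in order of application): m_{21} = 2, m_{31} = 2, m_{41} = -1, m_{32} = 2, m_{42} = -4, m_{43} = -1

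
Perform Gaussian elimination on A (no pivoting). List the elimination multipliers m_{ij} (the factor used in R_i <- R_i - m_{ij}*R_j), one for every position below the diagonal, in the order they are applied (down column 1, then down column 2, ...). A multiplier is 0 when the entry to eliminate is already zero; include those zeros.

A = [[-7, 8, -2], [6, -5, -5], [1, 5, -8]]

multipliers: -6/7, -1/7, 43/13

Forward elimination:
R2 <- R2 - (-6/7)*R1:  [     0   13/7  -47/7 ]
R3 <- R3 - (-1/7)*R1:  [     0   43/7  -58/7 ]
R3 <- R3 - (43/13)*R2:  [      0       0  181/13 ]
Multipliers (in order of application): m_{21} = -6/7, m_{31} = -1/7, m_{32} = 43/13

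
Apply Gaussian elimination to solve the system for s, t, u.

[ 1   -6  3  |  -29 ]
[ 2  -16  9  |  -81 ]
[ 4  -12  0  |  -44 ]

(4, 5, -1)

Forward elimination on [A|b]:
R2 <- R2 - (2)*R1:  [   0   -4    3  -23 ]
R3 <- R3 - (4)*R1:  [   0   12  -12   72 ]
R3 <- R3 - (-3)*R2:  [  0   0  -3   3 ]
Row echelon form:
[ 1  -6   3  |  -29 ]
[ 0  -4   3  |  -23 ]
[ 0   0  -3  |    3 ]
Back-substitution:
u = (3) / -3 = -1
t = (-23 - (3)*(-1)) / -4 = 5
s = (-29 - (-6)*(5) - (3)*(-1)) / 1 = 4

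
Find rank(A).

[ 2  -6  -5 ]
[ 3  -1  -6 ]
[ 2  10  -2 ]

Row reduction:
R2 <- R2 - (3/2)*R1:  [   0    8  3/2 ]
R3 <- R3 - (1)*R1:  [  0  16   3 ]
R3 <- R3 - (2)*R2:  [ 0  0  0 ]
Row echelon form:
[ 2  -6   -5 ]
[ 0   8  3/2 ]
[ 0   0    0 ]
Nonzero rows / pivot columns: 2

rank(A) = 2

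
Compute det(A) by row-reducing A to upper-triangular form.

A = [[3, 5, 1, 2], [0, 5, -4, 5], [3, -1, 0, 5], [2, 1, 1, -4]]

det(A) = 468

Forward elimination:
R3 <- R3 - (1)*R1:  [  0  -6  -1   3 ]
R4 <- R4 - (2/3)*R1:  [     0   -7/3    1/3  -16/3 ]
R3 <- R3 - (-6/5)*R2:  [     0      0  -29/5      9 ]
R4 <- R4 - (-7/15)*R2:  [      0       0  -23/15      -3 ]
R4 <- R4 - (23/87)*R3:  [       0        0        0  -156/29 ]
Upper-triangular form:
[ 3  5      1        2 ]
[ 0  5     -4        5 ]
[ 0  0  -29/5        9 ]
[ 0  0      0  -156/29 ]
det(A) = (-1)^0 * (3) * (5) * (-29/5) * (-156/29) = 468  (0 row swaps -> sign +1)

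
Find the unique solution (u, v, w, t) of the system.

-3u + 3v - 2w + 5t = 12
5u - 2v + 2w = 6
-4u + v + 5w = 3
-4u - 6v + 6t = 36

Forward elimination on [A|b]:
R2 <- R2 - (-5/3)*R1:  [    0     3  -4/3  25/3    26 ]
R3 <- R3 - (4/3)*R1:  [     0     -3   23/3  -20/3    -13 ]
R4 <- R4 - (4/3)*R1:  [    0   -10   8/3  -2/3    20 ]
R3 <- R3 - (-1)*R2:  [    0     0  19/3   5/3    13 ]
R4 <- R4 - (-10/3)*R2:  [     0      0  -16/9  244/9  320/3 ]
R4 <- R4 - (-16/57)*R3:  [       0        0        0   524/19  2096/19 ]
Row echelon form:
[ -3  3    -2       5  |       12 ]
[  0  3  -4/3    25/3  |       26 ]
[  0  0  19/3     5/3  |       13 ]
[  0  0     0  524/19  |  2096/19 ]
Back-substitution:
t = (2096/19) / (524/19) = 4
w = (13 - (5/3)*(4)) / (19/3) = 1
v = (26 - (-4/3)*(1) - (25/3)*(4)) / 3 = -2
u = (12 - (3)*(-2) - (-2)*(1) - (5)*(4)) / -3 = 0

(0, -2, 1, 4)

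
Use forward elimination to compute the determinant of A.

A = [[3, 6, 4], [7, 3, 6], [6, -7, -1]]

Forward elimination:
R2 <- R2 - (7/3)*R1:  [     0    -11  -10/3 ]
R3 <- R3 - (2)*R1:  [   0  -19   -9 ]
R3 <- R3 - (19/11)*R2:  [       0        0  -107/33 ]
Upper-triangular form:
[ 3    6        4 ]
[ 0  -11    -10/3 ]
[ 0    0  -107/33 ]
det(A) = (-1)^0 * (3) * (-11) * (-107/33) = 107  (0 row swaps -> sign +1)

det(A) = 107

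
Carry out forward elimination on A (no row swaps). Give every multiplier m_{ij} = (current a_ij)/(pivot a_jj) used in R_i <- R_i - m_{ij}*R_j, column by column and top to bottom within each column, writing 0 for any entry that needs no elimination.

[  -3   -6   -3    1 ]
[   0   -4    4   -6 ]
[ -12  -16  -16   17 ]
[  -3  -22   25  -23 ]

multipliers: 0, 4, 1, -2, 4, 3

Forward elimination:
R2: entry in column 1 is already 0 -> m_{21} = 0 (no row operation needed)
R3 <- R3 - (4)*R1:  [  0   8  -4  13 ]
R4 <- R4 - (1)*R1:  [   0  -16   28  -24 ]
R3 <- R3 - (-2)*R2:  [ 0  0  4  1 ]
R4 <- R4 - (4)*R2:  [  0   0  12   0 ]
R4 <- R4 - (3)*R3:  [  0   0   0  -3 ]
Multipliers (in order of application): m_{21} = 0, m_{31} = 4, m_{41} = 1, m_{32} = -2, m_{42} = 4, m_{43} = 3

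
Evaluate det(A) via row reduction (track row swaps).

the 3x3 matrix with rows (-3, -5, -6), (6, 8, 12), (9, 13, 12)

Forward elimination:
R2 <- R2 - (-2)*R1:  [  0  -2   0 ]
R3 <- R3 - (-3)*R1:  [  0  -2  -6 ]
R3 <- R3 - (1)*R2:  [  0   0  -6 ]
Upper-triangular form:
[ -3  -5  -6 ]
[  0  -2   0 ]
[  0   0  -6 ]
det(A) = (-1)^0 * (-3) * (-2) * (-6) = -36  (0 row swaps -> sign +1)

det(A) = -36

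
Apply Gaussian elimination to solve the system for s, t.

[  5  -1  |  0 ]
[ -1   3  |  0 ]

Forward elimination on [A|b]:
R2 <- R2 - (-1/5)*R1:  [    0  14/5     0 ]
Row echelon form:
[ 5    -1  |  0 ]
[ 0  14/5  |  0 ]
Back-substitution:
t = (0) / (14/5) = 0
s = (0 - (-1)*(0)) / 5 = 0

(0, 0)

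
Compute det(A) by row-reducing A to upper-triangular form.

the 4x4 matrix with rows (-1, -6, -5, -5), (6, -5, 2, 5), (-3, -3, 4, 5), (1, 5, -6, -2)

det(A) = 2297

Forward elimination:
R2 <- R2 - (-6)*R1:  [   0  -41  -28  -25 ]
R3 <- R3 - (3)*R1:  [  0  15  19  20 ]
R4 <- R4 - (-1)*R1:  [   0   -1  -11   -7 ]
R3 <- R3 - (-15/41)*R2:  [      0       0  359/41  445/41 ]
R4 <- R4 - (1/41)*R2:  [       0        0  -423/41  -262/41 ]
R4 <- R4 - (-423/359)*R3:  [        0         0         0  2297/359 ]
Upper-triangular form:
[ -1   -6      -5        -5 ]
[  0  -41     -28       -25 ]
[  0    0  359/41    445/41 ]
[  0    0       0  2297/359 ]
det(A) = (-1)^0 * (-1) * (-41) * (359/41) * (2297/359) = 2297  (0 row swaps -> sign +1)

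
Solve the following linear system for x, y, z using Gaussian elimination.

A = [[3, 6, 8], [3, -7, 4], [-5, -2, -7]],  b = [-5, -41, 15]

Forward elimination on [A|b]:
R2 <- R2 - (1)*R1:  [   0  -13   -4  -36 ]
R3 <- R3 - (-5/3)*R1:  [    0     8  19/3  20/3 ]
R3 <- R3 - (-8/13)*R2:  [       0        0   151/39  -604/39 ]
Row echelon form:
[ 3    6       8  |       -5 ]
[ 0  -13      -4  |      -36 ]
[ 0    0  151/39  |  -604/39 ]
Back-substitution:
z = (-604/39) / (151/39) = -4
y = (-36 - (-4)*(-4)) / -13 = 4
x = (-5 - (6)*(4) - (8)*(-4)) / 3 = 1

(1, 4, -4)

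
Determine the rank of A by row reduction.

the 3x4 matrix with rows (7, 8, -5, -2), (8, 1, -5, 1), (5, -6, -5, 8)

rank(A) = 3

Row reduction:
R2 <- R2 - (8/7)*R1:  [     0  -57/7    5/7   23/7 ]
R3 <- R3 - (5/7)*R1:  [     0  -82/7  -10/7   66/7 ]
R3 <- R3 - (82/57)*R2:  [       0        0  -140/57   268/57 ]
Row echelon form:
[ 7      8       -5      -2 ]
[ 0  -57/7      5/7    23/7 ]
[ 0      0  -140/57  268/57 ]
Nonzero rows / pivot columns: 3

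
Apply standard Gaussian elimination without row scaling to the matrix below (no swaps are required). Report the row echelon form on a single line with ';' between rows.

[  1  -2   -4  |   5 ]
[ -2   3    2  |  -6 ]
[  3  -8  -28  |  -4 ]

Forward elimination:
R2 <- R2 - (-2)*R1:  [  0  -1  -6   4 ]
R3 <- R3 - (3)*R1:  [   0   -2  -16  -19 ]
R3 <- R3 - (2)*R2:  [   0    0   -4  -27 ]
Row echelon form:
[ 1  -2  -4  |    5 ]
[ 0  -1  -6  |    4 ]
[ 0   0  -4  |  -27 ]

REF = [1 -2 -4 5; 0 -1 -6 4; 0 0 -4 -27]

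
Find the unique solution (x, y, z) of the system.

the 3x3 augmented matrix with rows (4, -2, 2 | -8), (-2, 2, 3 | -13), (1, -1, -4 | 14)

(-3, -5, -3)

Forward elimination on [A|b]:
R2 <- R2 - (-1/2)*R1:  [   0    1    4  -17 ]
R3 <- R3 - (1/4)*R1:  [    0  -1/2  -9/2    16 ]
R3 <- R3 - (-1/2)*R2:  [    0     0  -5/2  15/2 ]
Row echelon form:
[ 4  -2     2  |    -8 ]
[ 0   1     4  |   -17 ]
[ 0   0  -5/2  |  15/2 ]
Back-substitution:
z = (15/2) / (-5/2) = -3
y = (-17 - (4)*(-3)) / 1 = -5
x = (-8 - (-2)*(-5) - (2)*(-3)) / 4 = -3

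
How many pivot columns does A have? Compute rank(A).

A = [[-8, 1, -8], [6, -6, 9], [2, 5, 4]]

Row reduction:
R2 <- R2 - (-3/4)*R1:  [     0  -21/4      3 ]
R3 <- R3 - (-1/4)*R1:  [    0  21/4     2 ]
R3 <- R3 - (-1)*R2:  [ 0  0  5 ]
Row echelon form:
[ -8      1  -8 ]
[  0  -21/4   3 ]
[  0      0   5 ]
Nonzero rows / pivot columns: 3

rank(A) = 3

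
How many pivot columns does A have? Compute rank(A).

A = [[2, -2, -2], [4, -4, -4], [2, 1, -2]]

Row reduction:
R2 <- R2 - (2)*R1:  [ 0  0  0 ]
R3 <- R3 - (1)*R1:  [ 0  3  0 ]
R2 <-> R3   (pivot in column 2 was zero)
[ 2  -2  -2 ]
[ 0   3   0 ]
[ 0   0   0 ]
Row echelon form:
[ 2  -2  -2 ]
[ 0   3   0 ]
[ 0   0   0 ]
Nonzero rows / pivot columns: 2

rank(A) = 2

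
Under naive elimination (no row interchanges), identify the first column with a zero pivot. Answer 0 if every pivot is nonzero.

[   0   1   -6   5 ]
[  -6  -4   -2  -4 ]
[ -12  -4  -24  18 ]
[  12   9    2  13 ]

Naive forward elimination:
Pivot entry (1,1) is zero but row 2 has -6 in column 1 -> naive elimination stops; a row interchange (e.g. R1 <-> R2) would be required here.

first zero-pivot column = 1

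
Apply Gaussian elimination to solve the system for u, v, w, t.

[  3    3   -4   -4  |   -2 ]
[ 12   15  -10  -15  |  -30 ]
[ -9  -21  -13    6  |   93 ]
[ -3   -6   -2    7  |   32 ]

Forward elimination on [A|b]:
R2 <- R2 - (4)*R1:  [   0    3    6    1  -22 ]
R3 <- R3 - (-3)*R1:  [   0  -12  -25   -6   87 ]
R4 <- R4 - (-1)*R1:  [  0  -3  -6   3  30 ]
R3 <- R3 - (-4)*R2:  [  0   0  -1  -2  -1 ]
R4 <- R4 - (-1)*R2:  [ 0  0  0  4  8 ]
Row echelon form:
[ 3  3  -4  -4  |   -2 ]
[ 0  3   6   1  |  -22 ]
[ 0  0  -1  -2  |   -1 ]
[ 0  0   0   4  |    8 ]
Back-substitution:
t = (8) / 4 = 2
w = (-1 - (-2)*(2)) / -1 = -3
v = (-22 - (6)*(-3) - (1)*(2)) / 3 = -2
u = (-2 - (3)*(-2) - (-4)*(-3) - (-4)*(2)) / 3 = 0

(0, -2, -3, 2)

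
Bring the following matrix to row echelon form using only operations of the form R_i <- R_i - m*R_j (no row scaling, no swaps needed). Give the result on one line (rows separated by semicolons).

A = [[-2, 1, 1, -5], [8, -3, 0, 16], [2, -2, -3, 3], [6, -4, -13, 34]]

REF = [-2 1 1 -5; 0 1 4 -4; 0 0 2 -6; 0 0 0 -3]

Forward elimination:
R2 <- R2 - (-4)*R1:  [  0   1   4  -4 ]
R3 <- R3 - (-1)*R1:  [  0  -1  -2  -2 ]
R4 <- R4 - (-3)*R1:  [   0   -1  -10   19 ]
R3 <- R3 - (-1)*R2:  [  0   0   2  -6 ]
R4 <- R4 - (-1)*R2:  [  0   0  -6  15 ]
R4 <- R4 - (-3)*R3:  [  0   0   0  -3 ]
Row echelon form:
[ -2  1  1  -5 ]
[  0  1  4  -4 ]
[  0  0  2  -6 ]
[  0  0  0  -3 ]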